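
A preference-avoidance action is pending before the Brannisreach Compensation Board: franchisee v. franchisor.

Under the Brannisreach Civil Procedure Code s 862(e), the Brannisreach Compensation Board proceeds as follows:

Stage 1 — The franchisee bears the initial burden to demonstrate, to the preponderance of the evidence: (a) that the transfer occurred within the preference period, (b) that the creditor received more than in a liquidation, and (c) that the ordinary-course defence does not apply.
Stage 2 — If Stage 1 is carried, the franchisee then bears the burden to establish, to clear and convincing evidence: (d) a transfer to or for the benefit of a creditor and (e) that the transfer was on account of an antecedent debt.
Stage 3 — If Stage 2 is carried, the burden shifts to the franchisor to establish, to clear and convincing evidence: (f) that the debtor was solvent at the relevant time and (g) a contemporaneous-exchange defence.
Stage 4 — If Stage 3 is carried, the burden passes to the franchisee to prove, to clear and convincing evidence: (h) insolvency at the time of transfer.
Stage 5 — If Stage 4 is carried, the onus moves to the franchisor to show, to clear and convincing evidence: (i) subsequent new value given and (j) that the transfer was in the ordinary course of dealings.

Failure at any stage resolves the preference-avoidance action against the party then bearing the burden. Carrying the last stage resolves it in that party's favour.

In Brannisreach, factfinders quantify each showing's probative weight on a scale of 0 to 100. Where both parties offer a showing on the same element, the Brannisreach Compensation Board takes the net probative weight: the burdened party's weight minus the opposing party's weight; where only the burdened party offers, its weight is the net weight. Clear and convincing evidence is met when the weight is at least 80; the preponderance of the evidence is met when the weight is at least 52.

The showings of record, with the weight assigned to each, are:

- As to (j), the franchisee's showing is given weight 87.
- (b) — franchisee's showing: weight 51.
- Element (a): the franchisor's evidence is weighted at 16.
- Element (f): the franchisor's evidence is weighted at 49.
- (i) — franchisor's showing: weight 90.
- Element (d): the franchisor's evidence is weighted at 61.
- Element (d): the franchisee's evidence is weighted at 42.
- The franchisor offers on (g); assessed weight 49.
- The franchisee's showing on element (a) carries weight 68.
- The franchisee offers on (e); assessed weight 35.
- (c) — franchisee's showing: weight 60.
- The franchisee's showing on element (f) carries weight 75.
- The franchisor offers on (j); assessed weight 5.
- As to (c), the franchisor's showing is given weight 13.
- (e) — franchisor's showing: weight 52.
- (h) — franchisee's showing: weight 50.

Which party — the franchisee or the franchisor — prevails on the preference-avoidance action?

franchisor

Stage 1 — burden on franchisee; standard: the preponderance of the evidence (weight is at least 52).
    (a): 68 − 16 = 52 ≥ 52 [met]
    (b): 51 < 52 [not met]
    (c): 60 − 13 = 47 < 52 [not met]
  Stage 1 not carried; the franchisee fails its burden.
The franchisor prevails.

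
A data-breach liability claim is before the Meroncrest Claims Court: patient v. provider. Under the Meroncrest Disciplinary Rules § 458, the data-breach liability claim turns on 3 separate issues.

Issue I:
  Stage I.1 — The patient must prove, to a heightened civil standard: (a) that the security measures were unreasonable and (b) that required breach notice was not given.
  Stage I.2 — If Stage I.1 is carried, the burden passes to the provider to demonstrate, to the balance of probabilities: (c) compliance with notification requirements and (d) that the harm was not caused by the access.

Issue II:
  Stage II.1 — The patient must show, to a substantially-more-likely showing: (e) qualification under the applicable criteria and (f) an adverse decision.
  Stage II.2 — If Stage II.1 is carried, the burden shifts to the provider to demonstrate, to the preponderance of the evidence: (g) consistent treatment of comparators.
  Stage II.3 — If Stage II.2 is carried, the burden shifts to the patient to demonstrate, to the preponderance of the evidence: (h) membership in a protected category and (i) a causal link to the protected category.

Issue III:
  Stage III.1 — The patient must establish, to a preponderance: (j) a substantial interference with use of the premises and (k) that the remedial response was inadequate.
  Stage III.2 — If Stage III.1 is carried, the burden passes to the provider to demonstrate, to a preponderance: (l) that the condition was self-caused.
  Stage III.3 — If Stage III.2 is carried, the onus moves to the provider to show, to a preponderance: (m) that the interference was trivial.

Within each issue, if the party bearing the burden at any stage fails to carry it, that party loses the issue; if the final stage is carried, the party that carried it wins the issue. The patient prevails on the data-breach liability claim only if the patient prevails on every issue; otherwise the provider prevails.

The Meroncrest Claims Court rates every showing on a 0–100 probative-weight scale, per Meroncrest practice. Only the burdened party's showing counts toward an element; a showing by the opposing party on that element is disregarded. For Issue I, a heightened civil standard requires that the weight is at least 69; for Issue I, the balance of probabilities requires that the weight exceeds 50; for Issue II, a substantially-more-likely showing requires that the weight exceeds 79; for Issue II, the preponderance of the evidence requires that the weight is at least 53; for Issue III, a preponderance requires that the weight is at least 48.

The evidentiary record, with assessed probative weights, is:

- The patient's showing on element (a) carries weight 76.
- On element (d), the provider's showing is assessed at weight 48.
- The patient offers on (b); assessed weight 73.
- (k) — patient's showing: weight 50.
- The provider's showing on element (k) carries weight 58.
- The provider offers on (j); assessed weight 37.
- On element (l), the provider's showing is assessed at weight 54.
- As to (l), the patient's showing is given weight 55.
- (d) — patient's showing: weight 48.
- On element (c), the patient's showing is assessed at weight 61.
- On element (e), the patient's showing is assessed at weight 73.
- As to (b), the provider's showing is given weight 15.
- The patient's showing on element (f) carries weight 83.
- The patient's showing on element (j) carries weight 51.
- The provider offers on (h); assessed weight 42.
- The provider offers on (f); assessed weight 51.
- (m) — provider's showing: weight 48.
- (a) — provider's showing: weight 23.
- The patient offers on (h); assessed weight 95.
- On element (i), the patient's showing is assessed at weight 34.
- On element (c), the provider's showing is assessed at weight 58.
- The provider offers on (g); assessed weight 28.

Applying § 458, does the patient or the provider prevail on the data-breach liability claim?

— Issue I —
At Stage I.1 the patient must meet a heightened civil standard (weight is at least 69): on (a) the weight is 76 (the provider's 23 is given no effect), ≥ 69, so (a) meets the standard; on (b) the weight is 73 (the provider's 15 is given no effect), which does reach 69, so (b) meets the standard.
  Stage I.1 is satisfied; the onus moves to the provider.
At Stage I.2 the provider must meet the balance of probabilities (weight exceeds 50): on (c) the weight is 58 (the patient's 61 is given no effect), > 50, so (c) meets the standard; on (d) the weight is 48 (the patient's 48 is given no effect), which does not exceed 50, so (d) does not meet the standard.
  Stage I.2 not carried; the provider fails its burden.
The patient prevails on this issue.
— Issue II —
Stage II.1 (patient, a substantially-more-likely showing, weight exceeds 79): (e) 73 ≤ 79 — fails; (f) 83 (provider's 51 disregarded) > 79 — meets.
  Not every element is met, so the patient fails to carry Stage II.1.
The provider prevails on this issue.
— Issue III —
Stage III.1 — burden on patient; standard: a preponderance (weight is at least 48).
    (j): 51 (provider's 37 disregarded) ≥ 48 [met]
    (k): 50 (provider's 58 disregarded) ≥ 48 [met]
  Stage III.1 is satisfied; the onus moves to the provider.
Stage III.2 — burden on provider; standard: a preponderance (weight is at least 48).
    (l): 54 (patient's 55 disregarded) ≥ 48 [met]
  Stage III.2 carried; the burden remains with the provider.
Stage III.3 — burden on provider; standard: a preponderance (weight is at least 48).
    (m): 48 ≥ 48 [met]
  The provider carries the last stage.
With every stage satisfied, the provider prevails on this issue.
Per-issue: Issue I → patient; Issue II → provider; Issue III → provider. The patient must prevail on every issue; overall, the provider prevails.

provider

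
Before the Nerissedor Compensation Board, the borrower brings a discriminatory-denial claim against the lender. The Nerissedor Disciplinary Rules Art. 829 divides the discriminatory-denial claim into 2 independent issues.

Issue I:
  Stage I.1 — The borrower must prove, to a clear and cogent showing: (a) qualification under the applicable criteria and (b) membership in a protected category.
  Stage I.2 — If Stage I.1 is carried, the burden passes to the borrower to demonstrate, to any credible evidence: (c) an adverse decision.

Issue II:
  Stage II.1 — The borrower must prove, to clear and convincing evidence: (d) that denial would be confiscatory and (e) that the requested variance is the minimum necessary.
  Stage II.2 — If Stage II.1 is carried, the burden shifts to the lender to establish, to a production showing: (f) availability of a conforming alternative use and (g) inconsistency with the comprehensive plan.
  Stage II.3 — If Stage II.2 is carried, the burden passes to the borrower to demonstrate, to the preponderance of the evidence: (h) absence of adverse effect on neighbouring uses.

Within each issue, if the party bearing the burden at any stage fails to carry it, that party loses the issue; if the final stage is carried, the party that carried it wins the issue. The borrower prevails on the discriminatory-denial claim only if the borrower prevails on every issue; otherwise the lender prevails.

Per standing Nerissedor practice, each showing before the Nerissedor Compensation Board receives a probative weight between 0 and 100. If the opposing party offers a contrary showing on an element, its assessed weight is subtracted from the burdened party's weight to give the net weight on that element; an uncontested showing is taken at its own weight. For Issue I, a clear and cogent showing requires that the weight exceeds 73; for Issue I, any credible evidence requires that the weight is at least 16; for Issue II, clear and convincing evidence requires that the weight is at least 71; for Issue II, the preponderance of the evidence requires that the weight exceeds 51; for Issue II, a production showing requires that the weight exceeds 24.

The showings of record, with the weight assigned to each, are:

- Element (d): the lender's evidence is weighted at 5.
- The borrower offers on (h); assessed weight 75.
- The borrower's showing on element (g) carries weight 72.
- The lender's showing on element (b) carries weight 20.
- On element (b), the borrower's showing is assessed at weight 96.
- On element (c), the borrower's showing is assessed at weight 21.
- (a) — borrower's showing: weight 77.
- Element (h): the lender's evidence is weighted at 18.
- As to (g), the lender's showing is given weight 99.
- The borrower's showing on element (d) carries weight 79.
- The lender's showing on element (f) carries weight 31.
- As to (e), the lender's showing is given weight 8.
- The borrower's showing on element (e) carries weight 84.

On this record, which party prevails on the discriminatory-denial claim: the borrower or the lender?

— Issue I —
At Stage I.1 the borrower must meet a clear and cogent showing (weight exceeds 73): on (a) the weight is 77, which does exceed 73, so (a) meets the standard; on (b) the weight is 96 less the opposing 20 gives net 76, > 73, so (b) meets the standard.
  Stage I.1 is satisfied; the borrower continues to bear the burden.
At Stage I.2 the borrower must meet any credible evidence (weight is at least 16): on (c) the weight is 21, ≥ 16, so (c) meets the standard.
  The borrower carries the last stage.
With every stage satisfied, the borrower prevails on this issue.
— Issue II —
Stage II.1 — burden on borrower; standard: clear and convincing evidence (weight is at least 71).
    (d): 79 − 5 = 74 ≥ 71 [met]
    (e): 84 − 8 = 76 ≥ 71 [met]
  Stage II.1 is satisfied; the onus moves to the lender.
Stage II.2 — burden on lender; standard: a production showing (weight exceeds 24).
    (f): 31 > 24 [met]
    (g): 99 − 72 = 27 > 24 [met]
  All elements met. The burden passes to the borrower.
Stage II.3 — burden on borrower; standard: the preponderance of the evidence (weight exceeds 51).
    (h): 75 − 18 = 57 > 51 [met]
  All elements met at the final stage.
Every stage carried; the borrower prevails on this issue.
Per-issue: Issue I → borrower; Issue II → borrower. The borrower must prevail on every issue; overall, the borrower prevails.

borrower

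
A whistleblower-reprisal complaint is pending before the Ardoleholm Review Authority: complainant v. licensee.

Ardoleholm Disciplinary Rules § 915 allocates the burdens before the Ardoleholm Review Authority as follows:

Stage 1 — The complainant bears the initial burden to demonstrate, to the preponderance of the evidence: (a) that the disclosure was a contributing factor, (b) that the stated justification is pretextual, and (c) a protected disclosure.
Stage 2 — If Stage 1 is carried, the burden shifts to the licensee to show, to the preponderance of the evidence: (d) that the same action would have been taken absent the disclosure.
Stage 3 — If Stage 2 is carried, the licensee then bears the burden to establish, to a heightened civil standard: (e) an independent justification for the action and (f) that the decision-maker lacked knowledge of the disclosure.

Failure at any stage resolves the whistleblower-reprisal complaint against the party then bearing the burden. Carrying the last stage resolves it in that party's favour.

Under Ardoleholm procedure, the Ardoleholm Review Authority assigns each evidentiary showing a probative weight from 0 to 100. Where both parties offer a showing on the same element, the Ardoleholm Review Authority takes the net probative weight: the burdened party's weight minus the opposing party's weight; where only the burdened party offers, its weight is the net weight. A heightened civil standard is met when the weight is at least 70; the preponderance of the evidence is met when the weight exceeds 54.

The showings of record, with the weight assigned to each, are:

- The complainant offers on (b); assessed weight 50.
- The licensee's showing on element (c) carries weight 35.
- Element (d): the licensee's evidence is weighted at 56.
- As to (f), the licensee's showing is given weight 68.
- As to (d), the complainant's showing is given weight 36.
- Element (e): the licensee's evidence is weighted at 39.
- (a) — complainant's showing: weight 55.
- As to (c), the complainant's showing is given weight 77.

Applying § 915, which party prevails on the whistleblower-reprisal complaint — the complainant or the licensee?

licensee

Stage 1 (complainant, the preponderance of the evidence, weight exceeds 54): (a) 55 > 54 — meets; (b) 50 ≤ 54 — fails; (c) net 77−35=42 ≤ 54 — fails.
  The complainant does not carry Stage 1.
The analysis ends at Stage 1; the licensee prevails.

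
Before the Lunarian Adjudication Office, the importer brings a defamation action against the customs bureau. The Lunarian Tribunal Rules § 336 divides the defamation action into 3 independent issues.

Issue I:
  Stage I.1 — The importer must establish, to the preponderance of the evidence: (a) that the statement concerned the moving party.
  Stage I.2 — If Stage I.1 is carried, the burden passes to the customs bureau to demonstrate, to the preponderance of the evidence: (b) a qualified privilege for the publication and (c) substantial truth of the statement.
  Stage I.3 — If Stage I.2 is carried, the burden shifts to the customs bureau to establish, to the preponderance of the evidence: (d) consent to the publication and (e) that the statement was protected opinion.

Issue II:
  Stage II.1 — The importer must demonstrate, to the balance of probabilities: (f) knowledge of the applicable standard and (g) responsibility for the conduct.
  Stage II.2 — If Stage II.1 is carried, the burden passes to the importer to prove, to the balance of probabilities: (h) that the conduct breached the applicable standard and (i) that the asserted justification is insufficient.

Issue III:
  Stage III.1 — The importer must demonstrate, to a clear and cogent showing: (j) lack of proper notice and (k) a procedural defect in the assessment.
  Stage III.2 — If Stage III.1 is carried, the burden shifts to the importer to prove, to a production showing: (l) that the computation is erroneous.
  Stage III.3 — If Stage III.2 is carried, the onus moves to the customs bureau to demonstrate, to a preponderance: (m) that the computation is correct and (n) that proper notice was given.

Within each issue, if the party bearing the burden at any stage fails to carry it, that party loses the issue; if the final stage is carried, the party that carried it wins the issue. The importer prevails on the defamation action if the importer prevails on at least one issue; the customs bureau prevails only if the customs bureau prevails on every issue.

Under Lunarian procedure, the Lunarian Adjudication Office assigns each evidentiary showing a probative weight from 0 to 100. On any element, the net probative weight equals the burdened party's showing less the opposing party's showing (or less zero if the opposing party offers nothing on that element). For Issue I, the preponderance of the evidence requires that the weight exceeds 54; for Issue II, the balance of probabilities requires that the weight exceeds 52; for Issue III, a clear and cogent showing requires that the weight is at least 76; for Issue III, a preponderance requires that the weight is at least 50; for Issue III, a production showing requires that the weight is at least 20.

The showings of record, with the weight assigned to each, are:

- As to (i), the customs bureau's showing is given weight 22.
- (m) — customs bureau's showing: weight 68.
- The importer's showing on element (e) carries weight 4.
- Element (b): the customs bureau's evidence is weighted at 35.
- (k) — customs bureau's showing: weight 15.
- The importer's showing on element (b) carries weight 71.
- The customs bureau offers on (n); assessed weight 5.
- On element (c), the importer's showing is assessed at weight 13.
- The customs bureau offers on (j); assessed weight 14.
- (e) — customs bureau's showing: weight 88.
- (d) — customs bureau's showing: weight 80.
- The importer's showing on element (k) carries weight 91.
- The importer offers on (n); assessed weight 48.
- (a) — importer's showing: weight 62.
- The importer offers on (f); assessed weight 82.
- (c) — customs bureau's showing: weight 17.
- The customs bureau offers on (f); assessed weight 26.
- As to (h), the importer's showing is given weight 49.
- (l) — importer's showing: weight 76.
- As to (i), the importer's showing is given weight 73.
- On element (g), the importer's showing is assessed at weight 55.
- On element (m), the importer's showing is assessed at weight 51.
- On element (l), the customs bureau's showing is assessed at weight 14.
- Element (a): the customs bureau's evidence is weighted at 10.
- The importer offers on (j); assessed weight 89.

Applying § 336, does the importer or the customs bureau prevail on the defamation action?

customs bureau

— Issue I —
Stage I.1 — burden on importer; standard: the preponderance of the evidence (weight exceeds 54).
    (a): 62 − 10 = 52 ≤ 54 [not met]
  Stage I.1 not carried; the importer fails its burden.
The customs bureau prevails on this issue.
— Issue II —
Stage II.1 (importer, the balance of probabilities, weight exceeds 52): (f) net 82−26=56 > 52 — meets; (g) 55 > 52 — meets.
  All elements met. The importer retains the burden for Stage II.2.
Stage II.2 (importer, the balance of probabilities, weight exceeds 52): (h) 49 ≤ 52 — fails; (i) net 73−22=51 ≤ 52 — fails.
  The importer does not carry Stage II.2.
The customs bureau prevails on this issue.
— Issue III —
Stage III.1 (importer, a clear and cogent showing, weight is at least 76): (j) net 89−14=75 < 76 — fails; (k) net 91−15=76 ≥ 76 — meets.
  The importer does not carry Stage III.1.
The analysis ends at Stage III.1; the customs bureau prevails on this issue.
Per-issue: Issue I → customs bureau; Issue II → customs bureau; Issue III → customs bureau. The importer must prevail on at least one issue; overall, the customs bureau prevails.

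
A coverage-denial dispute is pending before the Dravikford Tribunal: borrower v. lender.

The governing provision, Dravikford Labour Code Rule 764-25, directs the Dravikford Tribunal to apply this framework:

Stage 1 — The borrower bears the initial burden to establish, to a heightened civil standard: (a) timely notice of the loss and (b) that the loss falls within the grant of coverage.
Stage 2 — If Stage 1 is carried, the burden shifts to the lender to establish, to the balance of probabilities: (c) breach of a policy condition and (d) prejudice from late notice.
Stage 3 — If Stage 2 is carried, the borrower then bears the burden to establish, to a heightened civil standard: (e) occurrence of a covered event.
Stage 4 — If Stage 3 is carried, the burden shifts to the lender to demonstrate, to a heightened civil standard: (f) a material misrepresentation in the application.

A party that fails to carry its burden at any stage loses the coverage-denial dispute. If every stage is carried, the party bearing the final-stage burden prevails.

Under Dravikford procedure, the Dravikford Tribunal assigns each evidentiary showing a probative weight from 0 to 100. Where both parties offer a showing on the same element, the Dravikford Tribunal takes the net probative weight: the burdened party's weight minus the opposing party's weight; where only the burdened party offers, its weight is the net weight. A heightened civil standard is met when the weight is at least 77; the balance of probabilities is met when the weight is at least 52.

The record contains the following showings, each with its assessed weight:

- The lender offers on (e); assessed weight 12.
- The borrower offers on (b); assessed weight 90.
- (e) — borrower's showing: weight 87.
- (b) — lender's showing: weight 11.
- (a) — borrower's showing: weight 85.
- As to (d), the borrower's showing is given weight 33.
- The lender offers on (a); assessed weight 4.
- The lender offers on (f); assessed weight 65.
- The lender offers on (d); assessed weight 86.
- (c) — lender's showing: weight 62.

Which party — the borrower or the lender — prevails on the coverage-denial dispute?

lender

Stage 1 (borrower, a heightened civil standard, weight is at least 77): (a) net 85−4=81 ≥ 77 — meets; (b) net 90−11=79 ≥ 77 — meets.
  Stage 1 is satisfied; the onus moves to the lender.
Stage 2 (lender, the balance of probabilities, weight is at least 52): (c) 62 ≥ 52 — meets; (d) net 86−33=53 ≥ 52 — meets.
  The lender carries Stage 2; the borrower now bears the burden.
Stage 3 (borrower, a heightened civil standard, weight is at least 77): (e) net 87−12=75 < 77 — fails.
  The borrower does not carry Stage 3.
So the lender prevails.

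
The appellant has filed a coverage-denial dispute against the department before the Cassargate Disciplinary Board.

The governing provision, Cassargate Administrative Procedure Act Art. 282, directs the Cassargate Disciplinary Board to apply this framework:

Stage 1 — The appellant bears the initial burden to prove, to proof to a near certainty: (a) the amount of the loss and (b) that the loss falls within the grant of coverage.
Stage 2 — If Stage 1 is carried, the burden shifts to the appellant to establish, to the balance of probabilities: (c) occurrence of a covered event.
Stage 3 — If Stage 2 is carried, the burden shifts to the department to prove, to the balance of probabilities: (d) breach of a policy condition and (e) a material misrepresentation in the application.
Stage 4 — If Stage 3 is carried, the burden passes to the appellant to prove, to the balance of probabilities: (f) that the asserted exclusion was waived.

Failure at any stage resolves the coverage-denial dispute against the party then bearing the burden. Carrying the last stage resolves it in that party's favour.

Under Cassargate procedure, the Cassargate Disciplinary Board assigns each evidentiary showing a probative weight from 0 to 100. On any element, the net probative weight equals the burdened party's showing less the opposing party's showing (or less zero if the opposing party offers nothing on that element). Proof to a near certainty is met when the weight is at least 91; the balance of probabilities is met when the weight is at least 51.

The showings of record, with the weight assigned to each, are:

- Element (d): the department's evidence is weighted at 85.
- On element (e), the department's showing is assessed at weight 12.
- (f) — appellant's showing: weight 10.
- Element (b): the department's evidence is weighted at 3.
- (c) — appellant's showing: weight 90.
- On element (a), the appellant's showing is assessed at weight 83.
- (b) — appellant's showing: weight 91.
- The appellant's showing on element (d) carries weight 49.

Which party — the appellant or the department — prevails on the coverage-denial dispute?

Stage 1 (appellant, proof to a near certainty, weight is at least 91): (a) 83 < 91 — fails; (b) net 91−3=88 < 91 — fails.
  Not every element is met, so the appellant fails to carry Stage 1.
So the department prevails.

department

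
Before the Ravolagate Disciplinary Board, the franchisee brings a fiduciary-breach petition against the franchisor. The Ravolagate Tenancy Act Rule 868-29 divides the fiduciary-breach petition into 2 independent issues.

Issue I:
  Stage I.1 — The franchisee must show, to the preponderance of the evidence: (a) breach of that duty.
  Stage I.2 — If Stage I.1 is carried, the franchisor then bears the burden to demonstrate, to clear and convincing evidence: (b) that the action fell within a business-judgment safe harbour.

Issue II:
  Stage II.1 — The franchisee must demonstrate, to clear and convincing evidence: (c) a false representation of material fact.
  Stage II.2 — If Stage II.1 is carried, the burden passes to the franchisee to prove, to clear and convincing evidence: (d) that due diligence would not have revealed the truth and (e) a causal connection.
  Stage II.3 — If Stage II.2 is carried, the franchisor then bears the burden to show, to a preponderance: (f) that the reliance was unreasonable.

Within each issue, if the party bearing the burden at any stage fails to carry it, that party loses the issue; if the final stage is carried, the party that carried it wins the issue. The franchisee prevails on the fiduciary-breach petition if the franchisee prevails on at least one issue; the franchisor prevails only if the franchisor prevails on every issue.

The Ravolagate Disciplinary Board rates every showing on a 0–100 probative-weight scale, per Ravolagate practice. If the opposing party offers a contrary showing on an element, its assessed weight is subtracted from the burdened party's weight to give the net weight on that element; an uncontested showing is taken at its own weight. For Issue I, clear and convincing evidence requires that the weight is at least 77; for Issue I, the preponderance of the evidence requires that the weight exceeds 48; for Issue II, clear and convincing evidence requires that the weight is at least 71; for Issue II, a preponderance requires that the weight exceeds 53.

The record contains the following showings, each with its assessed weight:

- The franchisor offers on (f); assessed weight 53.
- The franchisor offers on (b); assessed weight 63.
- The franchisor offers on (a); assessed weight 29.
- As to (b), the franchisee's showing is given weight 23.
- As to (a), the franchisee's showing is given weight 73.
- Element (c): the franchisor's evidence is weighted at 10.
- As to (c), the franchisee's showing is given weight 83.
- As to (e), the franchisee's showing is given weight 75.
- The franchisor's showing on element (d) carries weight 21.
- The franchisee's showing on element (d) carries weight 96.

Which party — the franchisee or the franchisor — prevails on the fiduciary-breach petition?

— Issue I —
Stage I.1 — burden on franchisee; standard: the preponderance of the evidence (weight exceeds 48).
    (a): 73 − 29 = 44 ≤ 48 [not met]
  Stage I.1 not carried; the franchisee fails its burden.
So the franchisor prevails on this issue.
— Issue II —
At Stage II.1 the franchisee must meet clear and convincing evidence (weight is at least 71): on (c) the weight is 83 less the opposing 10 gives net 73, which does reach 71, so (c) meets the standard.
  All elements met. The franchisee retains the burden for Stage II.2.
At Stage II.2 the franchisee must meet clear and convincing evidence (weight is at least 71): on (d) the weight is 96 less the opposing 21 gives net 75, which does reach 71, so (d) meets the standard; on (e) the weight is 75, which does reach 71, so (e) meets the standard.
  Stage II.2 is satisfied; the onus moves to the franchisor.
At Stage II.3 the franchisor must meet a preponderance (weight exceeds 53): on (f) the weight is 53, which does not exceed 53, so (f) does not meet the standard.
  Not every element is met, so the franchisor fails to carry Stage II.3.
So the franchisee prevails on this issue.
Per-issue: Issue I → franchisor; Issue II → franchisee. The franchisee must prevail on at least one issue; overall, the franchisee prevails.

franchisee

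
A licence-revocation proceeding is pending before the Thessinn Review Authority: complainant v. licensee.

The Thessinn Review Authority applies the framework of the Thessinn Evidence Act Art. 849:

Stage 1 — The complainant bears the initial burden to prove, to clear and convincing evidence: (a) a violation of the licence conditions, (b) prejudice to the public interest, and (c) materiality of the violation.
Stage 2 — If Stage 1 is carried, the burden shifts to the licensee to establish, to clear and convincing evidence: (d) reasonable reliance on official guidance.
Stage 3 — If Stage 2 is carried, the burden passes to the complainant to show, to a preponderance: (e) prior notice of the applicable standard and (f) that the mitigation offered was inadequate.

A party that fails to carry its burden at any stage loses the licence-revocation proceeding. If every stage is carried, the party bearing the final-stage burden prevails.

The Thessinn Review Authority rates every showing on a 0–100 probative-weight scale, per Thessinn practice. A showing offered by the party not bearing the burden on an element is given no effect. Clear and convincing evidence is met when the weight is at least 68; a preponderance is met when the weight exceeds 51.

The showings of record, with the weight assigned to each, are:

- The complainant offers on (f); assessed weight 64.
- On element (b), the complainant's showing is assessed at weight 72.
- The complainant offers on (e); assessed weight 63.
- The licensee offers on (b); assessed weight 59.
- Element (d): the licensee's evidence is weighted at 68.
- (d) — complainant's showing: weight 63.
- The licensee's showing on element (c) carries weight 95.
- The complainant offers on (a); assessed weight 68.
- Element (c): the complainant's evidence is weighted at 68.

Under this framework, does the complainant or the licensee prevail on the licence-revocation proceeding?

Stage 1 (complainant, clear and convincing evidence, weight is at least 68): (a) 68 ≥ 68 — meets; (b) 72 (licensee's 59 disregarded) ≥ 68 — meets; (c) 68 (licensee's 95 disregarded) ≥ 68 — meets.
  The complainant carries Stage 1; the licensee now bears the burden.
Stage 2 (licensee, clear and convincing evidence, weight is at least 68): (d) 68 (complainant's 63 disregarded) ≥ 68 — meets.
  The licensee carries Stage 2; the complainant now bears the burden.
Stage 3 (complainant, a preponderance, weight exceeds 51): (e) 63 > 51 — meets; (f) 64 > 51 — meets.
  Stage 3 carried; the final stage is satisfied.
With every stage satisfied, the complainant prevails.

complainant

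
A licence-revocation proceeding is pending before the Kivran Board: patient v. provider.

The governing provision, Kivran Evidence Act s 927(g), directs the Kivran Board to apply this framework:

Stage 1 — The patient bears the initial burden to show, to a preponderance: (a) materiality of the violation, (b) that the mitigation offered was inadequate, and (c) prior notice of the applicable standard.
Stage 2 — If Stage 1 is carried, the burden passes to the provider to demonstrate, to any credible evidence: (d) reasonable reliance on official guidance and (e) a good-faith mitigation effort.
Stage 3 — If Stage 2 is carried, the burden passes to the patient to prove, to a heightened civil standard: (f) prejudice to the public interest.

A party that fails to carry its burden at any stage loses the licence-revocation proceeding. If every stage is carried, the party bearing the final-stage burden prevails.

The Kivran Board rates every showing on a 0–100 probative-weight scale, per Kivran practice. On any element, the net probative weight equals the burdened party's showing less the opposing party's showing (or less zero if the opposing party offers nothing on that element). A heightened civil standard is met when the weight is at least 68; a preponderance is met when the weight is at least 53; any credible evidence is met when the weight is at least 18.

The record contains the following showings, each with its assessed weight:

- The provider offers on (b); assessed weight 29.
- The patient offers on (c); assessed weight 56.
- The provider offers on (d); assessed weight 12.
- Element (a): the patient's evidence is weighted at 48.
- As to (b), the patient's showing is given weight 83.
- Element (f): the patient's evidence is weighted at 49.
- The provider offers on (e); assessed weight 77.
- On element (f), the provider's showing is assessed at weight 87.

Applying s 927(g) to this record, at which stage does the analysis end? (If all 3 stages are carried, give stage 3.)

stage 1

At Stage 1 the patient must meet a preponderance (weight is at least 53): on (a) the weight is 48, which does not reach 53, so (a) does not meet the standard; on (b) the weight is 83 less the opposing 29 gives net 54, ≥ 53, so (b) meets the standard; on (c) the weight is 56, ≥ 53, so (c) meets the standard.
  Not every element is met, so the patient fails to carry Stage 1.
The provider prevails.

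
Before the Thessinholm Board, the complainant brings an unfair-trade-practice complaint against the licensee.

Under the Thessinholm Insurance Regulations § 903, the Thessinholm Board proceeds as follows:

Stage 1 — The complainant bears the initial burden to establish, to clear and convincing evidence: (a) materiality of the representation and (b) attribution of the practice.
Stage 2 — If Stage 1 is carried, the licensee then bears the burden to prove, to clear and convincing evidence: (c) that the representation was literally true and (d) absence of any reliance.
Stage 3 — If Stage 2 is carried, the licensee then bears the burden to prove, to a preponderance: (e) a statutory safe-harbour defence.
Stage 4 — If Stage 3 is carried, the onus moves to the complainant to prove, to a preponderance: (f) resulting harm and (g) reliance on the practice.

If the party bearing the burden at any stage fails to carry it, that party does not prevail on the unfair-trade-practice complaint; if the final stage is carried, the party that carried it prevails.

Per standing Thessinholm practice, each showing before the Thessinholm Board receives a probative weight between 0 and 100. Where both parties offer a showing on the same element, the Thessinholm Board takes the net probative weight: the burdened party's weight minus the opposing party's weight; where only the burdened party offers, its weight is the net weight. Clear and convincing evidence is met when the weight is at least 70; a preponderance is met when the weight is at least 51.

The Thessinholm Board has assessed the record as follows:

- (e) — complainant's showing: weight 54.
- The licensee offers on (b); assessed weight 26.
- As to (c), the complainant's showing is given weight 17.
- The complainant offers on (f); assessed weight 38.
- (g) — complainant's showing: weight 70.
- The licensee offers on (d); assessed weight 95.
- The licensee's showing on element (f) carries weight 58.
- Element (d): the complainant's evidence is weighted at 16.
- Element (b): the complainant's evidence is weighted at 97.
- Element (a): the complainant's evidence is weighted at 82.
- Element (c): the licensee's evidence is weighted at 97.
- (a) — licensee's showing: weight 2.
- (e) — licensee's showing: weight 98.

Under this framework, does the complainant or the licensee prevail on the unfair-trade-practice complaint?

Stage 1 (complainant, clear and convincing evidence, weight is at least 70): (a) net 82−2=80 ≥ 70 — meets; (b) net 97−26=71 ≥ 70 — meets.
  Stage 1 carried; the burden shifts to the licensee.
Stage 2 (licensee, clear and convincing evidence, weight is at least 70): (c) net 97−17=80 ≥ 70 — meets; (d) net 95−16=79 ≥ 70 — meets.
  Stage 2 is satisfied; the licensee continues to bear the burden.
Stage 3 (licensee, a preponderance, weight is at least 51): (e) net 98−54=44 < 51 — fails.
  Not every element is met, so the licensee fails to carry Stage 3.
So the complainant prevails.

complainant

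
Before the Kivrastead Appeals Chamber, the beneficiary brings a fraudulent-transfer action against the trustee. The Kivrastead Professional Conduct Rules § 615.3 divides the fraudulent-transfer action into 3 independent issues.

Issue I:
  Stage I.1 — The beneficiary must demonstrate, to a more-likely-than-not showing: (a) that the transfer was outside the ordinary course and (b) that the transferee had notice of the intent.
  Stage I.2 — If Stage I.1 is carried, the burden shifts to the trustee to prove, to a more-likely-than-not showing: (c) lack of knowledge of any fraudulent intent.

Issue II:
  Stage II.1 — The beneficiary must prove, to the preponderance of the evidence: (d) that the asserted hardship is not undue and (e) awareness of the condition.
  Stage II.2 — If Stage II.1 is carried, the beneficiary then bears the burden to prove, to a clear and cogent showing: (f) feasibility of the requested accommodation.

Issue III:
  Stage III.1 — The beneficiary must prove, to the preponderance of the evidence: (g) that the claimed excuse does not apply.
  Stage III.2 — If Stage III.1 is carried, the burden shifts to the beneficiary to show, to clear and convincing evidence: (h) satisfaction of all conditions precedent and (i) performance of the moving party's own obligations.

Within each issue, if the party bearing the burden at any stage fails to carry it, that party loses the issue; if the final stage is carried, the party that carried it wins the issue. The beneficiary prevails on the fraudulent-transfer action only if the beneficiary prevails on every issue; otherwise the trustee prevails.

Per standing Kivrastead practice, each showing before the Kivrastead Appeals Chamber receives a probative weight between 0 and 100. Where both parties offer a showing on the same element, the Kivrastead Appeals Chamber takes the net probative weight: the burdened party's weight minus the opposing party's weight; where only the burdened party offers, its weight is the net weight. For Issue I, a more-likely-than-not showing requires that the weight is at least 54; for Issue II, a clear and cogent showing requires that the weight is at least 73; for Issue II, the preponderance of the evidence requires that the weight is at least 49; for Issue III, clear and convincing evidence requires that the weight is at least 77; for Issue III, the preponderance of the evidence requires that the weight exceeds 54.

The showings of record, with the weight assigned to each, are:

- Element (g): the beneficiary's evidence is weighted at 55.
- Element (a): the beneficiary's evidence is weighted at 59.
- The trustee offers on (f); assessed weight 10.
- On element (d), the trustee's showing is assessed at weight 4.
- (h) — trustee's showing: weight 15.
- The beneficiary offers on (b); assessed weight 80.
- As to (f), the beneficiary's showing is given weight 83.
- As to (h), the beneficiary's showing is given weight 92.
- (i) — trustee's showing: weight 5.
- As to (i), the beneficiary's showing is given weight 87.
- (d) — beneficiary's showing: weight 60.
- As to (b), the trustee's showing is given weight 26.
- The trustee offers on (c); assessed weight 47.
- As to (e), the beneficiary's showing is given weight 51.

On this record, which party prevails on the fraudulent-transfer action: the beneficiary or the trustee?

— Issue I —
Stage I.1 — burden on beneficiary; standard: a more-likely-than-not showing (weight is at least 54).
    (a): 59 ≥ 54 [met]
    (b): 80 − 26 = 54 ≥ 54 [met]
  Stage I.1 is satisfied; the onus moves to the trustee.
Stage I.2 — burden on trustee; standard: a more-likely-than-not showing (weight is at least 54).
    (c): 47 < 54 [not met]
  Not every element is met, so the trustee fails to carry Stage I.2.
The analysis ends at Stage I.2; the beneficiary prevails on this issue.
— Issue II —
Stage II.1 — burden on beneficiary; standard: the preponderance of the evidence (weight is at least 49).
    (d): 60 − 4 = 56 ≥ 49 [met]
    (e): 51 ≥ 49 [met]
  Stage II.1 is satisfied; the beneficiary continues to bear the burden.
Stage II.2 — burden on beneficiary; standard: a clear and cogent showing (weight is at least 73).
    (f): 83 − 10 = 73 ≥ 73 [met]
  All elements met at the final stage.
Every stage carried; the beneficiary prevails on this issue.
— Issue III —
Stage III.1 — burden on beneficiary; standard: the preponderance of the evidence (weight exceeds 54).
    (g): 55 > 54 [met]
  Stage III.1 carried; the burden remains with the beneficiary.
Stage III.2 — burden on beneficiary; standard: clear and convincing evidence (weight is at least 77).
    (h): 92 − 15 = 77 ≥ 77 [met]
    (i): 87 − 5 = 82 ≥ 77 [met]
  All elements met at the final stage.
All stages carried — the beneficiary prevails on this issue.
Per-issue: Issue I → beneficiary; Issue II → beneficiary; Issue III → beneficiary. The beneficiary must prevail on every issue; overall, the beneficiary prevails.

beneficiary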